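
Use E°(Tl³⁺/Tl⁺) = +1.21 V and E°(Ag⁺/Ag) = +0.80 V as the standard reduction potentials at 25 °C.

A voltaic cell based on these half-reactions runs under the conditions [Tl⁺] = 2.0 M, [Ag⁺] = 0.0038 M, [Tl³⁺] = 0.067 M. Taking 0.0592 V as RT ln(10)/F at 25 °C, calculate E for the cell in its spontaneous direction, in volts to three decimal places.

+0.510 V

Tl³⁺/Tl⁺ is the cathode (higher E°), Ag⁺/Ag the anode: E°cell = +1.21 − (+0.80) = +0.41 V, n = 2.
Overall: Tl³⁺(aq) + 2 Ag(s) → Tl⁺(aq) + 2 Ag⁺(aq)
Q = [Tl⁺]·[Ag⁺]^2 / ([Tl³⁺]); log Q = -3.365.
E = E° − (0.0592/n) log Q = +0.41 − (0.0592/2)(-3.365) = +0.510 V.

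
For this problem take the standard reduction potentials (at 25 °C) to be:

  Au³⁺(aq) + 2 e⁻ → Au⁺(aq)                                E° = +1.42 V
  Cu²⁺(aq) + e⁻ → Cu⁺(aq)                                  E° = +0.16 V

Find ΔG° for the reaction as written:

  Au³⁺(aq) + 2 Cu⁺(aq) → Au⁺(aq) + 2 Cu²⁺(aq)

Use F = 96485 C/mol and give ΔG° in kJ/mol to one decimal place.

-243.1 kJ/mol

As written, Au³⁺/Au⁺ is reduced (cathode) and Cu²⁺/Cu⁺ is oxidised (anode), so E°cell = (+1.42) − (+0.16) = +1.26 V.
Balancing electrons gives n = 2.
ΔG° = −nFE° = −(2)(96485)(+1.26) = -243,142 J = -243.1 kJ/mol.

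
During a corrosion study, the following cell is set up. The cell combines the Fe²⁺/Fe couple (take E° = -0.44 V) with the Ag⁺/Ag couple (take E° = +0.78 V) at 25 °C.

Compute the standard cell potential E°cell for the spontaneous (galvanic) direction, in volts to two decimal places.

The Ag⁺/Ag couple has the higher reduction potential, so it is the cathode; Fe²⁺/Fe is oxidised at the anode.
E°cell = E°(cathode) − E°(anode) = (+0.78) − (-0.44) = +1.22 V.
Since E°cell > 0, the reaction is spontaneous under standard conditions.

+1.22 V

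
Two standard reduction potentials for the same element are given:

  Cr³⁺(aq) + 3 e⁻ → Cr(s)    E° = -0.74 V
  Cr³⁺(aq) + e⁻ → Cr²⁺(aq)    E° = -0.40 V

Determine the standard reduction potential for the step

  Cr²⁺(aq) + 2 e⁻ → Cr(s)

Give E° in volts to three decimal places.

Sequential free energies add, so n₃E°₃ = n₁E°₁ + n₂E°₂.
With n₃ = 3, and the known step contributing 1×(-0.40) V, the unknown satisfies 2·E° = 3×(-0.74) − 1×(-0.40) = -1.820.
E° = -1.820 / 2 = -0.910 V.

-0.910 V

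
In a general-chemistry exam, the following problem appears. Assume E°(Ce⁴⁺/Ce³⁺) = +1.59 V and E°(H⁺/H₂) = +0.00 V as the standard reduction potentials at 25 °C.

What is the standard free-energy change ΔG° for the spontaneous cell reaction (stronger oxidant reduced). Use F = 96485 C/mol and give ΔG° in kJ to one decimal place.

-306.8 kJ

Ce⁴⁺/Ce³⁺ (E° = +1.59 V) is the cathode; H⁺/H₂ (E° = +0.00 V) is the anode, so E°cell = +1.59 V.
Balancing electrons gives n = 2 (lcm of 1 and 2).
ΔG° = −nFE° = −(2)(96485)(+1.59) = -306,822 J = -306.8 kJ.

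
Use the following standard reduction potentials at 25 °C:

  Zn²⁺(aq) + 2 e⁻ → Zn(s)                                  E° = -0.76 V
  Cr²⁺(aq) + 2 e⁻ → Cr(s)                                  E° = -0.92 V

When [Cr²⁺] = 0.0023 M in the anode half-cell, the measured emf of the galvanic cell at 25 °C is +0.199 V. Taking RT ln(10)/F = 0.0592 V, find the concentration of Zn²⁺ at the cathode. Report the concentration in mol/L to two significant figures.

Zn²⁺/Zn is the cathode, Cr²⁺/Cr the anode: E°cell = +0.16 V, n = 2.
Overall reaction: Zn²⁺(aq) + Cr(s) → Zn(s) + Cr²⁺(aq); Q = [Cr²⁺]^1/[Zn²⁺]^1.
From E = E° − (0.0592/n) log Q: log Q = (E° − E)·n/0.0592 = (+0.16 − (+0.199))·2/0.0592 = -1.3176.
So 1·log[Zn²⁺] = 1·log(0.0023) − log Q = -2.6383 − (-1.3176) = -1.3207; [Zn²⁺] = 10^(-1.3207) ≈ 0.048 M.

0.048 M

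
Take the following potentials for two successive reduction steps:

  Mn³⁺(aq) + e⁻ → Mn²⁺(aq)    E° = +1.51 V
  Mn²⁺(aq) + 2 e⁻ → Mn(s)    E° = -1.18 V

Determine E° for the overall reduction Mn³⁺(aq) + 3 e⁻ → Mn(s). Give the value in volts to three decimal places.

Adding the free-energy changes (−nFE°) of the two steps gives −n₃FE°₃ = −n₁FE°₁ − n₂FE°₂.
E°₃ = (1×+1.51 + 2×-1.18) / 3 = (-0.850) / 3 = -0.283 V.
Simply averaging or adding the two E° values would be wrong; the electron-weighted sum is required.

-0.283 V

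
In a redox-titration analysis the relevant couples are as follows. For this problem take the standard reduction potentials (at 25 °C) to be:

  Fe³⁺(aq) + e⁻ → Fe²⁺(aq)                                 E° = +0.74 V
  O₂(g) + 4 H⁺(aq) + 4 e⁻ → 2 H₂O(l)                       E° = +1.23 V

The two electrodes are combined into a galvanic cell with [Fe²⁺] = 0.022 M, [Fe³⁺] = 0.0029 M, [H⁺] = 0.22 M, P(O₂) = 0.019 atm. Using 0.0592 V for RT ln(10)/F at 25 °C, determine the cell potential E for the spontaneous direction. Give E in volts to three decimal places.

+0.478 V

O₂/H₂O is the cathode (higher E°), Fe³⁺/Fe²⁺ the anode: E°cell = +1.23 − (+0.74) = +0.49 V, n = 4.
Overall: O₂(g) + 4 H⁺(aq) + 4 Fe²⁺(aq) → 2 H₂O(l) + 4 Fe³⁺(aq)
Q = [Fe³⁺]^4 / (P(O₂)·[H⁺]^4·[Fe²⁺]^4); log Q = 0.831.
E = E° − (0.0592/n) log Q = +0.49 − (0.0592/4)(0.831) = +0.478 V.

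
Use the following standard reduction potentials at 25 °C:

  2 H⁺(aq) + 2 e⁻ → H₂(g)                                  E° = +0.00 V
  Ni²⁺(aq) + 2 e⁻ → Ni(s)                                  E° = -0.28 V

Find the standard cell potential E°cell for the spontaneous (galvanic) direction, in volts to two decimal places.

The H⁺/H₂ couple has the higher reduction potential, so it is the cathode; Ni²⁺/Ni is oxidised at the anode.
E°cell = E°(cathode) − E°(anode) = (+0.00) − (-0.28) = +0.28 V.

+0.28 V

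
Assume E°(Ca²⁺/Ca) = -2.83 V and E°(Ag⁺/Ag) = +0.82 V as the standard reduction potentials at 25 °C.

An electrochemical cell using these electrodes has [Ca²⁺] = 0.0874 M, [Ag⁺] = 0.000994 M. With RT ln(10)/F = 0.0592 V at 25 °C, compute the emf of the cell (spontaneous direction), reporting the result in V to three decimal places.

Ag⁺/Ag is the cathode (higher E°), Ca²⁺/Ca the anode: E°cell = +0.82 − (-2.83) = +3.65 V, n = 2.
Overall: 2 Ag⁺(aq) + Ca(s) → 2 Ag(s) + Ca²⁺(aq)
Q = [Ca²⁺] / ([Ag⁺]^2); log Q = 4.947.
E = E° − (0.0592/n) log Q = +3.65 − (0.0592/2)(4.947) = +3.504 V.

+3.504 V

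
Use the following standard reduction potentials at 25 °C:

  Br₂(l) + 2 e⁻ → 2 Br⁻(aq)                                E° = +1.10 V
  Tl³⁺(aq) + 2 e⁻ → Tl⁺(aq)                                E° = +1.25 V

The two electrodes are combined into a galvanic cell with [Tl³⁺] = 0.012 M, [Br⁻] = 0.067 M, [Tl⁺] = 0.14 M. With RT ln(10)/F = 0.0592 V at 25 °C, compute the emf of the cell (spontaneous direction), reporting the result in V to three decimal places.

+0.049 V

Tl³⁺/Tl⁺ is the cathode (higher E°), Br₂/Br⁻ the anode: E°cell = +1.25 − (+1.10) = +0.15 V, n = 2.
Overall: Tl³⁺(aq) + 2 Br⁻(aq) → Tl⁺(aq) + Br₂(l)
Q = [Tl⁺] / ([Tl³⁺]·[Br⁻]^2); log Q = 3.415.
E = E° − (0.0592/n) log Q = +0.15 − (0.0592/2)(3.415) = +0.049 V.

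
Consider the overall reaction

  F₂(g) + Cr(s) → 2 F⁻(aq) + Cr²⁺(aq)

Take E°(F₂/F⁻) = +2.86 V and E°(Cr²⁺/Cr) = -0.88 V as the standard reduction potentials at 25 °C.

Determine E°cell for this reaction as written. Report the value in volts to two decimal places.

+3.74 V

The F₂/F⁻ couple has the higher reduction potential, so it is the cathode; Cr²⁺/Cr is oxidised at the anode.
E°cell = E°(cathode) − E°(anode) = (+2.86) − (-0.88) = +3.74 V.
Since E°cell > 0, the reaction is spontaneous under standard conditions.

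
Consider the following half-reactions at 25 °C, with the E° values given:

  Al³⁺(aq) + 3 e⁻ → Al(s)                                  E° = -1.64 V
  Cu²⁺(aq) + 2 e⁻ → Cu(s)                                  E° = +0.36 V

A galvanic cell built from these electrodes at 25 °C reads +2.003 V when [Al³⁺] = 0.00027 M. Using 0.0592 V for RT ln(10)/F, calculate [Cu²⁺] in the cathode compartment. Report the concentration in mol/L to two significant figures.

Cu²⁺/Cu is the cathode, Al³⁺/Al the anode: E°cell = +2.00 V, n = 6.
Overall reaction: 3 Cu²⁺(aq) + 2 Al(s) → 3 Cu(s) + 2 Al³⁺(aq); Q = [Al³⁺]^2/[Cu²⁺]^3.
From E = E° − (0.0592/n) log Q: log Q = (E° − E)·n/0.0592 = (+2.00 − (+2.003))·6/0.0592 = -0.3041.
So 3·log[Cu²⁺] = 2·log(0.00027) − log Q = -7.1373 − (-0.3041) = -6.8332; log[Cu²⁺] = -6.8332 / 3 = -2.2777; [Cu²⁺] = 10^(-2.2777) ≈ 0.0053 M.

0.0053 M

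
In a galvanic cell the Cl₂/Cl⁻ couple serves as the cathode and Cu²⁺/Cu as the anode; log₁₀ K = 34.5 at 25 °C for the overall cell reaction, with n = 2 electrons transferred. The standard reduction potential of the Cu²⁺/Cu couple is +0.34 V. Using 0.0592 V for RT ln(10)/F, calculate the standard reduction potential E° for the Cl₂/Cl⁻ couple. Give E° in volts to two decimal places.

E°cell = (0.0592/n)·log K = (0.0592/2)(34.5) = +1.021 V.
Since Cl₂/Cl⁻ is the cathode and Cu²⁺/Cu the anode, E°cell = E°(Cl₂/Cl⁻) − E°(Cu²⁺/Cu).
So E°(Cl₂/Cl⁻) = E°cell + E°(Cu²⁺/Cu) = +1.021 + (+0.34) = +1.36 V.

+1.36 V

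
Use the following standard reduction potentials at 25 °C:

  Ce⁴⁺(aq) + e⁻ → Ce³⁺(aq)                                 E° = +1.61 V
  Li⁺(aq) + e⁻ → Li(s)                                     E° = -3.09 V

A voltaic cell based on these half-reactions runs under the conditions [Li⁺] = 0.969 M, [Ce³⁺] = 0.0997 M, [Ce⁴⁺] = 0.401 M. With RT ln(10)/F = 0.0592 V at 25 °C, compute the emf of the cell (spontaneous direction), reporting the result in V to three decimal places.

+4.737 V

Ce⁴⁺/Ce³⁺ is the cathode (higher E°), Li⁺/Li the anode: E°cell = +1.61 − (-3.09) = +4.70 V, n = 1.
Overall: Ce⁴⁺(aq) + Li(s) → Ce³⁺(aq) + Li⁺(aq)
Q = [Ce³⁺]·[Li⁺] / ([Ce⁴⁺]); log Q = -0.618.
E = E° − (0.0592/n) log Q = +4.70 − (0.0592/1)(-0.618) = +4.737 V.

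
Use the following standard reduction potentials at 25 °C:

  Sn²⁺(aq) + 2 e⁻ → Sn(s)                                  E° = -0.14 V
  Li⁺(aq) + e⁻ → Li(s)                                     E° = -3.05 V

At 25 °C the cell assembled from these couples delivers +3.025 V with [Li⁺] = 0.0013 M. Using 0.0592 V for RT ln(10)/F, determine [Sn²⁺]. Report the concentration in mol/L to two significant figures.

Sn²⁺/Sn is the cathode, Li⁺/Li the anode: E°cell = +2.91 V, n = 2.
Overall reaction: Sn²⁺(aq) + 2 Li(s) → Sn(s) + 2 Li⁺(aq); Q = [Li⁺]^2/[Sn²⁺]^1.
From E = E° − (0.0592/n) log Q: log Q = (E° − E)·n/0.0592 = (+2.91 − (+3.025))·2/0.0592 = -3.8851.
So 1·log[Sn²⁺] = 2·log(0.0013) − log Q = -5.7721 − (-3.8851) = -1.8870; [Sn²⁺] = 10^(-1.8870) ≈ 0.013 M.

0.013 M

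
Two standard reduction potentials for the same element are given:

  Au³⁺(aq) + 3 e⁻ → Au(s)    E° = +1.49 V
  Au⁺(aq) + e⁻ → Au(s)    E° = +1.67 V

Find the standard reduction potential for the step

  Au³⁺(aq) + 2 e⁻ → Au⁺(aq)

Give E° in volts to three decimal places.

+1.400 V

Sequential free energies add, so n₃E°₃ = n₁E°₁ + n₂E°₂.
With n₃ = 3, and the known step contributing 1×(+1.67) V, the unknown satisfies 2·E° = 3×(+1.49) − 1×(+1.67) = +2.800.
E° = +2.800 / 2 = +1.400 V.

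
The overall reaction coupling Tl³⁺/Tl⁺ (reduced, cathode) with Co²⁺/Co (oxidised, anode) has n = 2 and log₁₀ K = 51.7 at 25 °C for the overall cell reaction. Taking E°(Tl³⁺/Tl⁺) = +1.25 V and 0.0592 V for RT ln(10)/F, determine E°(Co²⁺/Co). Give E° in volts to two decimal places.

E°cell = (0.0592/n)·log K = (0.0592/2)(51.7) = +1.530 V.
Since Tl³⁺/Tl⁺ is the cathode and Co²⁺/Co the anode, E°cell = E°(Tl³⁺/Tl⁺) − E°(Co²⁺/Co).
So E°(Co²⁺/Co) = E°(Tl³⁺/Tl⁺) − E°cell = (+1.25) − (+1.530) = -0.28 V.

-0.28 V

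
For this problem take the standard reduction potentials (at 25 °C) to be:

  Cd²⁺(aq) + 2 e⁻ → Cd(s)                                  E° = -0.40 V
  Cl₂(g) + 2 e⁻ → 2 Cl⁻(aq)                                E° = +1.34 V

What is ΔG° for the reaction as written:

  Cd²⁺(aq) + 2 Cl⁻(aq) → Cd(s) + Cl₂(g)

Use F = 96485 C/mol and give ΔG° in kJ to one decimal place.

+335.8 kJ

As written, Cd²⁺/Cd is reduced (cathode) and Cl₂/Cl⁻ is oxidised (anode), so E°cell = (-0.40) − (+1.34) = -1.74 V.
Balancing electrons gives n = 2.
ΔG° = −nFE° = −(2)(96485)(-1.74) = 335,768 J = +335.8 kJ.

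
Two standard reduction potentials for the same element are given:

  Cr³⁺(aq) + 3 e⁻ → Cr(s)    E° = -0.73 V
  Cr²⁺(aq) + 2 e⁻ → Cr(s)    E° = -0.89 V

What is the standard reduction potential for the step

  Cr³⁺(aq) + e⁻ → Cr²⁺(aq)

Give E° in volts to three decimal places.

-0.410 V

Sequential free energies add, so n₃E°₃ = n₁E°₁ + n₂E°₂.
With n₃ = 3, and the known step contributing 2×(-0.89) V, the unknown satisfies 1·E° = 3×(-0.73) − 2×(-0.89) = -0.410.
E° = -0.410 / 1 = -0.410 V.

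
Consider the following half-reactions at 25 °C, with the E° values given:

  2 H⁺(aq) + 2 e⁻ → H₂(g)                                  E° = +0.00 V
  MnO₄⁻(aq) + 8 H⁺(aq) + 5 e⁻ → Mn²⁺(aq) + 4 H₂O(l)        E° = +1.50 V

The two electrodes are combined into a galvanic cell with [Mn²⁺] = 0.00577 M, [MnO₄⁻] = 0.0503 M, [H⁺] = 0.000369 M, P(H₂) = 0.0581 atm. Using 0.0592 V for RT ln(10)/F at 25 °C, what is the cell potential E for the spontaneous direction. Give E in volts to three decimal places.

+1.353 V

MnO₄⁻/Mn²⁺ is the cathode (higher E°), H⁺/H₂ the anode: E°cell = +1.50 − (+0.00) = +1.50 V, n = 10.
Overall: 2 MnO₄⁻(aq) + 6 H⁺(aq) + 5 H₂(g) → 2 Mn²⁺(aq) + 8 H₂O(l)
Q = [Mn²⁺]^2 / ([MnO₄⁻]^2·[H⁺]^6·P(H₂)^5); log Q = 24.896.
E = E° − (0.0592/n) log Q = +1.50 − (0.0592/10)(24.896) = +1.353 V.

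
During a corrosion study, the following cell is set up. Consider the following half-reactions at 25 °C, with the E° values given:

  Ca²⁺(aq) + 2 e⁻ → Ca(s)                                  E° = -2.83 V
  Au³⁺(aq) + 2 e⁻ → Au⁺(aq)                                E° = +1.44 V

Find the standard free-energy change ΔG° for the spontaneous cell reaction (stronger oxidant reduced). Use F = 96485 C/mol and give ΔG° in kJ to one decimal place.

-824.0 kJ

Au³⁺/Au⁺ (E° = +1.44 V) is the cathode; Ca²⁺/Ca (E° = -2.83 V) is the anode, so E°cell = +4.27 V.
Balancing electrons gives n = 2 (lcm of 2 and 2).
ΔG° = −nFE° = −(2)(96485)(+4.27) = -823,982 J = -824.0 kJ.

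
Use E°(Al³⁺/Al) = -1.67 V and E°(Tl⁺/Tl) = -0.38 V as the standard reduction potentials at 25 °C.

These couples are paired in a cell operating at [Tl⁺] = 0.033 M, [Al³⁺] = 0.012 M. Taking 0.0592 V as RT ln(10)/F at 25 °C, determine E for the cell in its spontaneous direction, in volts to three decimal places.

Tl⁺/Tl is the cathode (higher E°), Al³⁺/Al the anode: E°cell = -0.38 − (-1.67) = +1.29 V, n = 3.
Overall: 3 Tl⁺(aq) + Al(s) → 3 Tl(s) + Al³⁺(aq)
Q = [Al³⁺] / ([Tl⁺]^3); log Q = 2.524.
E = E° − (0.0592/n) log Q = +1.29 − (0.0592/3)(2.524) = +1.240 V.

+1.240 V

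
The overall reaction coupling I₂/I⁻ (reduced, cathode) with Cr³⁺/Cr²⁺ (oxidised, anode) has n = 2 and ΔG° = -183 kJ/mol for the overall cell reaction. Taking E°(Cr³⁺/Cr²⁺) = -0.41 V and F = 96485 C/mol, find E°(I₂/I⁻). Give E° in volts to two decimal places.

E°cell = −ΔG°/(nF) = −(-183×10³)/((2)(96485)) = +0.948 V.
Since I₂/I⁻ is the cathode and Cr³⁺/Cr²⁺ the anode, E°cell = E°(I₂/I⁻) − E°(Cr³⁺/Cr²⁺).
So E°(I₂/I⁻) = E°cell + E°(Cr³⁺/Cr²⁺) = +0.948 + (-0.41) = +0.54 V.

+0.54 V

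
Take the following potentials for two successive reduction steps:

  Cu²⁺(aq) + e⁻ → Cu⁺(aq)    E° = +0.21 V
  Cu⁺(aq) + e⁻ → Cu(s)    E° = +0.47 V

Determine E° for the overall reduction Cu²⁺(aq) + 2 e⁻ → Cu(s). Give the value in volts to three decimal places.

+0.340 V

Standard free energies of sequential steps add: ΔG°₃ = ΔG°₁ + ΔG°₂, so n₃E°₃ = n₁E°₁ + n₂E°₂.
E°₃ = (1×+0.21 + 1×+0.47) / 2 = (+0.680) / 2 = +0.340 V.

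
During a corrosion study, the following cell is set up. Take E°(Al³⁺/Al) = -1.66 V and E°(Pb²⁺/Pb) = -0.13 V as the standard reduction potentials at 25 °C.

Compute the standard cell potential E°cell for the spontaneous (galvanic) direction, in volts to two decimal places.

The Pb²⁺/Pb couple has the higher reduction potential, so it is the cathode; Al³⁺/Al is oxidised at the anode.
E°cell = E°(cathode) − E°(anode) = (-0.13) − (-1.66) = +1.53 V.

+1.53 V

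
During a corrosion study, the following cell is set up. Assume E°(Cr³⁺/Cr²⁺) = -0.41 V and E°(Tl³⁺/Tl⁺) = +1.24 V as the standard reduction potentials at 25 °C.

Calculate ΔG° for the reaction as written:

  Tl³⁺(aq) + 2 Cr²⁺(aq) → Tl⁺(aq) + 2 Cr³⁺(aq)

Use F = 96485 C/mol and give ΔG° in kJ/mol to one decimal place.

-318.4 kJ/mol

As written, Tl³⁺/Tl⁺ is reduced (cathode) and Cr³⁺/Cr²⁺ is oxidised (anode), so E°cell = (+1.24) − (-0.41) = +1.65 V.
Balancing electrons gives n = 2.
ΔG° = −nFE° = −(2)(96485)(+1.65) = -318,400 J = -318.4 kJ/mol.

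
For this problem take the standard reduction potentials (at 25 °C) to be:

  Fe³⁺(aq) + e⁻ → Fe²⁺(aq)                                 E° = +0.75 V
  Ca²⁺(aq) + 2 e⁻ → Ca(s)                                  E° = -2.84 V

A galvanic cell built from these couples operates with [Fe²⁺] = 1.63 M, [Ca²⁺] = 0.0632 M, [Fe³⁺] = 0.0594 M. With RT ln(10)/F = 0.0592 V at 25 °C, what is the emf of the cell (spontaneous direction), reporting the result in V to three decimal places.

Fe³⁺/Fe²⁺ is the cathode (higher E°), Ca²⁺/Ca the anode: E°cell = +0.75 − (-2.84) = +3.59 V, n = 2.
Overall: 2 Fe³⁺(aq) + Ca(s) → 2 Fe²⁺(aq) + Ca²⁺(aq)
Q = [Fe²⁺]^2·[Ca²⁺] / ([Fe³⁺]^2); log Q = 1.678.
E = E° − (0.0592/n) log Q = +3.59 − (0.0592/2)(1.678) = +3.540 V.

+3.540 V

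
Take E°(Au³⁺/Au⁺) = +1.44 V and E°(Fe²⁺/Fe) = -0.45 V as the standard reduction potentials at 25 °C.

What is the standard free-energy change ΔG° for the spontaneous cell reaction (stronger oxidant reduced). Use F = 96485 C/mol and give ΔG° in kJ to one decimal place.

-364.7 kJ

Au³⁺/Au⁺ (E° = +1.44 V) is the cathode; Fe²⁺/Fe (E° = -0.45 V) is the anode, so E°cell = +1.89 V.
Balancing electrons gives n = 2 (lcm of 2 and 2).
ΔG° = −nFE° = −(2)(96485)(+1.89) = -364,713 J = -364.7 kJ.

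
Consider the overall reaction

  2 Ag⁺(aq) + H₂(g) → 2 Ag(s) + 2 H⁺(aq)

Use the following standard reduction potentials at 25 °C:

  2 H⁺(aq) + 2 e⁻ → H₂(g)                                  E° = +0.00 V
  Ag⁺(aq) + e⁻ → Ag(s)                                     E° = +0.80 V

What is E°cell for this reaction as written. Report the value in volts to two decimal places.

+0.80 V

The Ag⁺/Ag couple has the higher reduction potential, so it is the cathode; H⁺/H₂ is oxidised at the anode.
E°cell = E°(cathode) − E°(anode) = (+0.80) − (+0.00) = +0.80 V.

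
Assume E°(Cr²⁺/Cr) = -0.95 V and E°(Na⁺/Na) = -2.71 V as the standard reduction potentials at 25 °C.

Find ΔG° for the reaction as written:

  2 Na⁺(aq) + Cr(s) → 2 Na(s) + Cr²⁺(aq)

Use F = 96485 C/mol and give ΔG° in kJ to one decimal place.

As written, Na⁺/Na is reduced (cathode) and Cr²⁺/Cr is oxidised (anode), so E°cell = (-2.71) − (-0.95) = -1.76 V.
Balancing electrons gives n = 2.
ΔG° = −nFE° = −(2)(96485)(-1.76) = 339,627 J = +339.6 kJ.

+339.6 kJ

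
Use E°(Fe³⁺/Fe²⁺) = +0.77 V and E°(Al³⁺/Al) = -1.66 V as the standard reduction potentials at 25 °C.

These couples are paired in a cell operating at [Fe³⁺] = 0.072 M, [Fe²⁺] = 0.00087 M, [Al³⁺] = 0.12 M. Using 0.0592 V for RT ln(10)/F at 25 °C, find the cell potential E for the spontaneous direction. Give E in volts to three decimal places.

+2.562 V

Fe³⁺/Fe²⁺ is the cathode (higher E°), Al³⁺/Al the anode: E°cell = +0.77 − (-1.66) = +2.43 V, n = 3.
Overall: 3 Fe³⁺(aq) + Al(s) → 3 Fe²⁺(aq) + Al³⁺(aq)
Q = [Fe²⁺]^3·[Al³⁺] / ([Fe³⁺]^3); log Q = -6.674.
E = E° − (0.0592/n) log Q = +2.43 − (0.0592/3)(-6.674) = +2.562 V.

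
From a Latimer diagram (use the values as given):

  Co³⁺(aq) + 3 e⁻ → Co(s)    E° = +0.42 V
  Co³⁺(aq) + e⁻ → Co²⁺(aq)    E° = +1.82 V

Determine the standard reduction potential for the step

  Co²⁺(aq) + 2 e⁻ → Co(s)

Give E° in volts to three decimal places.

-0.280 V

Sequential free energies add, so n₃E°₃ = n₁E°₁ + n₂E°₂.
With n₃ = 3, and the known step contributing 1×(+1.82) V, the unknown satisfies 2·E° = 3×(+0.42) − 1×(+1.82) = -0.560.
E° = -0.560 / 2 = -0.280 V.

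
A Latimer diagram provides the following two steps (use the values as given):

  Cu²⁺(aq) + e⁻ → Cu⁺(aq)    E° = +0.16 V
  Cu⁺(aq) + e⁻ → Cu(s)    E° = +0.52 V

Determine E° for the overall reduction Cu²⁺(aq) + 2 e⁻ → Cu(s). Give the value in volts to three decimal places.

Adding the free-energy changes (−nFE°) of the two steps gives −n₃FE°₃ = −n₁FE°₁ − n₂FE°₂.
E°₃ = (1×+0.16 + 1×+0.52) / 2 = (+0.680) / 2 = +0.340 V.

+0.340 V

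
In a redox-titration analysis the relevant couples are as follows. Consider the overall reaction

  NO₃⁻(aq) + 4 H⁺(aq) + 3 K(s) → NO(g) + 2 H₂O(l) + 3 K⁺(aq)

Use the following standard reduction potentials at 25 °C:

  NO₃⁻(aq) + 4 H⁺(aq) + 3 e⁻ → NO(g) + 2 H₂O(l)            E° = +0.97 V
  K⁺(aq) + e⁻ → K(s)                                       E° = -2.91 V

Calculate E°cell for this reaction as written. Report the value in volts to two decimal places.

+3.88 V

The NO₃⁻/NO couple has the higher reduction potential, so it is the cathode; K⁺/K is oxidised at the anode.
E°cell = E°(cathode) − E°(anode) = (+0.97) − (-2.91) = +3.88 V.
Since E°cell > 0, the reaction is spontaneous under standard conditions.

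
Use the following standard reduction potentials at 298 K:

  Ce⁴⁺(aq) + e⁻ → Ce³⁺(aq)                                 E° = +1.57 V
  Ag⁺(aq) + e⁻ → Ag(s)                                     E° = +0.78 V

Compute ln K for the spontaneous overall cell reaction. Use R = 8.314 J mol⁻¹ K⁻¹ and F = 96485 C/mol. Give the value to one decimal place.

Cathode: Ce⁴⁺/Ce³⁺; anode: Ag⁺/Ag. E°cell = (+1.57) − (+0.78) = +0.79 V, with n = 1.
ΔG° = −nFE° = −RT ln K, so ln K = nFE°/(RT) = (1)(96485)(+0.79) / ((8.314)(298)) = 30.765.

30.8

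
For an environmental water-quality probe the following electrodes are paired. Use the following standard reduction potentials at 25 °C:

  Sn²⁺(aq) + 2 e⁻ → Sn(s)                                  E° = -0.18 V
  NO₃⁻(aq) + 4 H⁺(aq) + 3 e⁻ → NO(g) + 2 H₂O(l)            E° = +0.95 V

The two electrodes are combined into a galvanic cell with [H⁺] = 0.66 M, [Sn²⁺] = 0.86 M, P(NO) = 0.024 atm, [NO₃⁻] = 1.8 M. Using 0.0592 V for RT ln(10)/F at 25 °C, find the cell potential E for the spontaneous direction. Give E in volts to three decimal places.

+1.155 V

NO₃⁻/NO is the cathode (higher E°), Sn²⁺/Sn the anode: E°cell = +0.95 − (-0.18) = +1.13 V, n = 6.
Overall: 2 NO₃⁻(aq) + 8 H⁺(aq) + 3 Sn(s) → 2 NO(g) + 4 H₂O(l) + 3 Sn²⁺(aq)
Q = P(NO)^2·[Sn²⁺]^3 / ([NO₃⁻]^2·[H⁺]^8); log Q = -2.503.
E = E° − (0.0592/n) log Q = +1.13 − (0.0592/6)(-2.503) = +1.155 V.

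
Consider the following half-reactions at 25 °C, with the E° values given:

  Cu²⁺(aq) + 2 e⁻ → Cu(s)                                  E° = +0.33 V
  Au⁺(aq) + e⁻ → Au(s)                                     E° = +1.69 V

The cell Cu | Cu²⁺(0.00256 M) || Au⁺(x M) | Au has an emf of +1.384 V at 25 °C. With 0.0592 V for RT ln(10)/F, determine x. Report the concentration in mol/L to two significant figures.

0.13 M

Au⁺/Au is the cathode, Cu²⁺/Cu the anode: E°cell = +1.36 V, n = 2.
Overall reaction: 2 Au⁺(aq) + Cu(s) → 2 Au(s) + Cu²⁺(aq); Q = [Cu²⁺]^1/[Au⁺]^2.
From E = E° − (0.0592/n) log Q: log Q = (E° − E)·n/0.0592 = (+1.36 − (+1.384))·2/0.0592 = -0.8108.
So 2·log[Au⁺] = 1·log(0.00256) − log Q = -2.5918 − (-0.8108) = -1.7810; log[Au⁺] = -1.7810 / 2 = -0.8905; [Au⁺] = 10^(-0.8905) ≈ 0.13 M.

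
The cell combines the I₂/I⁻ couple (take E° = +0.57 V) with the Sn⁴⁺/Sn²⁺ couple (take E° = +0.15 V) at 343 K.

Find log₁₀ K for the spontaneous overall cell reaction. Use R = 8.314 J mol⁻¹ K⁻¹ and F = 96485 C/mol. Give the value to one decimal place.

12.3

Cathode: I₂/I⁻; anode: Sn⁴⁺/Sn²⁺. E°cell = (+0.57) − (+0.15) = +0.42 V, with n = 2.
ΔG° = −nFE° = −RT ln K, so ln K = nFE°/(RT) = (2)(96485)(+0.42) / ((8.314)(343)) = 28.421.
log₁₀ K = 28.421 / ln 10 = 12.3.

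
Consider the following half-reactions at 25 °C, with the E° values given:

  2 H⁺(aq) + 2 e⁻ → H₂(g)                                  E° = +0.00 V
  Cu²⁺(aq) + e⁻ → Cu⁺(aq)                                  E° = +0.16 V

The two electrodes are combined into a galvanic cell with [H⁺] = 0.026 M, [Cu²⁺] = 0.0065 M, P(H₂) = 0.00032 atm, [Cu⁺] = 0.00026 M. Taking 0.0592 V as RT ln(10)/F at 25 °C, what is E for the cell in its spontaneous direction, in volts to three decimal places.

Cu²⁺/Cu⁺ is the cathode (higher E°), H⁺/H₂ the anode: E°cell = +0.16 − (+0.00) = +0.16 V, n = 2.
Overall: 2 Cu²⁺(aq) + H₂(g) → 2 Cu⁺(aq) + 2 H⁺(aq)
Q = [Cu⁺]^2·[H⁺]^2 / ([Cu²⁺]^2·P(H₂)); log Q = -2.471.
E = E° − (0.0592/n) log Q = +0.16 − (0.0592/2)(-2.471) = +0.233 V.

+0.233 V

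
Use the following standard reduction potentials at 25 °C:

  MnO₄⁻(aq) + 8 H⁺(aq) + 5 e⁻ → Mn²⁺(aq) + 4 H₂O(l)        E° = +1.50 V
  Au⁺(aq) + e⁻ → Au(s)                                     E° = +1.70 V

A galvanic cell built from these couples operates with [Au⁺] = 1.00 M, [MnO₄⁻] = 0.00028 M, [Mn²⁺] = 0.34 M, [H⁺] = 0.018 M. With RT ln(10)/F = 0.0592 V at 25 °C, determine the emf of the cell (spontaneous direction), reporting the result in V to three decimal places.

Au⁺/Au is the cathode (higher E°), MnO₄⁻/Mn²⁺ the anode: E°cell = +1.70 − (+1.50) = +0.20 V, n = 5.
Overall: 5 Au⁺(aq) + Mn²⁺(aq) + 4 H₂O(l) → 5 Au(s) + MnO₄⁻(aq) + 8 H⁺(aq)
Q = [MnO₄⁻]·[H⁺]^8 / ([Au⁺]^5·[Mn²⁺]); log Q = -17.042.
E = E° − (0.0592/n) log Q = +0.20 − (0.0592/5)(-17.042) = +0.402 V.

+0.402 V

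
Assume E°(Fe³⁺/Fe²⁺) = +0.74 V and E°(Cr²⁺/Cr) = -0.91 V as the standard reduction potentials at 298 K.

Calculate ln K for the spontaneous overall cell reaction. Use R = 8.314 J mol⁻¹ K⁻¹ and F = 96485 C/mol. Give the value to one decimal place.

128.5

Cathode: Fe³⁺/Fe²⁺; anode: Cr²⁺/Cr. E°cell = (+0.74) − (-0.91) = +1.65 V, with n = 2.
ΔG° = −nFE° = −RT ln K, so ln K = nFE°/(RT) = (2)(96485)(+1.65) / ((8.314)(298)) = 128.513.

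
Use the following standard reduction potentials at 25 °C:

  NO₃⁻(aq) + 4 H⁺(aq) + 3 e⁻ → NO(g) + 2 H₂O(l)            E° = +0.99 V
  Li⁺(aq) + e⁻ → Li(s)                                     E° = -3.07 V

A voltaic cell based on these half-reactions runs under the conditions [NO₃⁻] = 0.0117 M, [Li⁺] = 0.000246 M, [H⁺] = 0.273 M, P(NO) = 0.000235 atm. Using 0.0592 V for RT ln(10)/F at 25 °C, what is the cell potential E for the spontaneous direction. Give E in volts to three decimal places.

NO₃⁻/NO is the cathode (higher E°), Li⁺/Li the anode: E°cell = +0.99 − (-3.07) = +4.06 V, n = 3.
Overall: NO₃⁻(aq) + 4 H⁺(aq) + 3 Li(s) → NO(g) + 2 H₂O(l) + 3 Li⁺(aq)
Q = P(NO)·[Li⁺]^3 / ([NO₃⁻]·[H⁺]^4); log Q = -10.269.
E = E° − (0.0592/n) log Q = +4.06 − (0.0592/3)(-10.269) = +4.263 V.

+4.263 V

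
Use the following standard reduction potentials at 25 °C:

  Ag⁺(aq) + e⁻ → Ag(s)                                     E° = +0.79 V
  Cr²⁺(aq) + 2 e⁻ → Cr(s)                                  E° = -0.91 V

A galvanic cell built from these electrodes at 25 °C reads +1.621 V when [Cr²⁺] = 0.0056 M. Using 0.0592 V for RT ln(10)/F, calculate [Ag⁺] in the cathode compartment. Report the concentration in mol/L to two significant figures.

Ag⁺/Ag is the cathode, Cr²⁺/Cr the anode: E°cell = +1.70 V, n = 2.
Overall reaction: 2 Ag⁺(aq) + Cr(s) → 2 Ag(s) + Cr²⁺(aq); Q = [Cr²⁺]^1/[Ag⁺]^2.
From E = E° − (0.0592/n) log Q: log Q = (E° − E)·n/0.0592 = (+1.70 − (+1.621))·2/0.0592 = 2.6689.
So 2·log[Ag⁺] = 1·log(0.0056) − log Q = -2.2518 − (2.6689) = -4.9207; log[Ag⁺] = -4.9207 / 2 = -2.4604; [Ag⁺] = 10^(-2.4604) ≈ 0.0035 M.

0.0035 M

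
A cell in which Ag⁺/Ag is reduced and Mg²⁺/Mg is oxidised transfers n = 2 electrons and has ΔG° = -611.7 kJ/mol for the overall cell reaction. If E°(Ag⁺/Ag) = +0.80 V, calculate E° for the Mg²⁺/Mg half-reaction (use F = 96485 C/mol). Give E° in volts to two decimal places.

E°cell = −ΔG°/(nF) = −(-611.7×10³)/((2)(96485)) = +3.170 V.
Since Ag⁺/Ag is the cathode and Mg²⁺/Mg the anode, E°cell = E°(Ag⁺/Ag) − E°(Mg²⁺/Mg).
So E°(Mg²⁺/Mg) = E°(Ag⁺/Ag) − E°cell = (+0.80) − (+3.170) = -2.37 V.

-2.37 V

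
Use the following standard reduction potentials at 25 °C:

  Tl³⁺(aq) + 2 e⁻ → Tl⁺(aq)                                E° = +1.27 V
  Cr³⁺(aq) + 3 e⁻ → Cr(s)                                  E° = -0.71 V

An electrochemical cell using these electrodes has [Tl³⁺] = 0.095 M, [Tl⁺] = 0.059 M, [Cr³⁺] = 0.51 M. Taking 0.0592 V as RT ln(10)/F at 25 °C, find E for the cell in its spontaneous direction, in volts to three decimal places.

Tl³⁺/Tl⁺ is the cathode (higher E°), Cr³⁺/Cr the anode: E°cell = +1.27 − (-0.71) = +1.98 V, n = 6.
Overall: 3 Tl³⁺(aq) + 2 Cr(s) → 3 Tl⁺(aq) + 2 Cr³⁺(aq)
Q = [Tl⁺]^3·[Cr³⁺]^2 / ([Tl³⁺]^3); log Q = -1.205.
E = E° − (0.0592/n) log Q = +1.98 − (0.0592/6)(-1.205) = +1.992 V.

+1.992 V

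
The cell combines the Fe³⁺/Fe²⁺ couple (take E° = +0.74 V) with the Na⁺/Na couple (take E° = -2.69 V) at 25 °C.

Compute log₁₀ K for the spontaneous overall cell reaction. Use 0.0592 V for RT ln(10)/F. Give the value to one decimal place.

57.9

Cathode: Fe³⁺/Fe²⁺; anode: Na⁺/Na. E°cell = +3.43 V, n = 1.
log K = nE°cell / 0.0592 = (1)(+3.43) / 0.0592 = 57.9.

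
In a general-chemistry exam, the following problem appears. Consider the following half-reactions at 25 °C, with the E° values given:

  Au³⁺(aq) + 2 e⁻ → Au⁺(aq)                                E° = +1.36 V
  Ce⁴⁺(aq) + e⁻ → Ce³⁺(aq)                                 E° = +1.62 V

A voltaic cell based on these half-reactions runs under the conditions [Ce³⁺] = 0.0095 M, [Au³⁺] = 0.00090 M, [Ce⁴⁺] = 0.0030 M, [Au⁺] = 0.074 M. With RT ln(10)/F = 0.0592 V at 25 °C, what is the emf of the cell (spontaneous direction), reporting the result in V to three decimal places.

+0.287 V

Ce⁴⁺/Ce³⁺ is the cathode (higher E°), Au³⁺/Au⁺ the anode: E°cell = +1.62 − (+1.36) = +0.26 V, n = 2.
Overall: 2 Ce⁴⁺(aq) + Au⁺(aq) → 2 Ce³⁺(aq) + Au³⁺(aq)
Q = [Ce³⁺]^2·[Au³⁺] / ([Ce⁴⁺]^2·[Au⁺]); log Q = -0.914.
E = E° − (0.0592/n) log Q = +0.26 − (0.0592/2)(-0.914) = +0.287 V.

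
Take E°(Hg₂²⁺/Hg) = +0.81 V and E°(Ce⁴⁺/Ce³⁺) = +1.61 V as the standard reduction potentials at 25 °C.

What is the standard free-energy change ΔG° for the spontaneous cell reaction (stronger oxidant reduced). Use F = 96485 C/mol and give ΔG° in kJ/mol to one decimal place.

-154.4 kJ/mol

Ce⁴⁺/Ce³⁺ (E° = +1.61 V) is the cathode; Hg₂²⁺/Hg (E° = +0.81 V) is the anode, so E°cell = +0.80 V.
Balancing electrons gives n = 2 (lcm of 1 and 2).
ΔG° = −nFE° = −(2)(96485)(+0.80) = -154,376 J = -154.4 kJ/mol.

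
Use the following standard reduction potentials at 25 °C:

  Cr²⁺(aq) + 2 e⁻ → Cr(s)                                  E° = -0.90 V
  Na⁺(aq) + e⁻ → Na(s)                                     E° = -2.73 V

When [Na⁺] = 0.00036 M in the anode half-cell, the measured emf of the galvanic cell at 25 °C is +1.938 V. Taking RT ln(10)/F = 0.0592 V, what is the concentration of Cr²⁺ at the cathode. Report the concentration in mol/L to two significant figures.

0.00058 M

Cr²⁺/Cr is the cathode, Na⁺/Na the anode: E°cell = +1.83 V, n = 2.
Overall reaction: Cr²⁺(aq) + 2 Na(s) → Cr(s) + 2 Na⁺(aq); Q = [Na⁺]^2/[Cr²⁺]^1.
From E = E° − (0.0592/n) log Q: log Q = (E° − E)·n/0.0592 = (+1.83 − (+1.938))·2/0.0592 = -3.6486.
So 1·log[Cr²⁺] = 2·log(0.00036) − log Q = -6.8874 − (-3.6486) = -3.2388; [Cr²⁺] = 10^(-3.2388) ≈ 0.00058 M.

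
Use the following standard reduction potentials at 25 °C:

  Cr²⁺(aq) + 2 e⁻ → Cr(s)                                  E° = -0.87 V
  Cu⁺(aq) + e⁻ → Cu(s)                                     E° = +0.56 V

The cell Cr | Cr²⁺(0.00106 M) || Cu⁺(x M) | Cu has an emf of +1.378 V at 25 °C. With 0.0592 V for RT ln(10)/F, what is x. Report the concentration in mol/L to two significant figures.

0.0043 M

Cu⁺/Cu is the cathode, Cr²⁺/Cr the anode: E°cell = +1.43 V, n = 2.
Overall reaction: 2 Cu⁺(aq) + Cr(s) → 2 Cu(s) + Cr²⁺(aq); Q = [Cr²⁺]^1/[Cu⁺]^2.
From E = E° − (0.0592/n) log Q: log Q = (E° − E)·n/0.0592 = (+1.43 − (+1.378))·2/0.0592 = 1.7568.
So 2·log[Cu⁺] = 1·log(0.00106) − log Q = -2.9747 − (1.7568) = -4.7315; log[Cu⁺] = -4.7315 / 2 = -2.3657; [Cu⁺] = 10^(-2.3657) ≈ 0.0043 M.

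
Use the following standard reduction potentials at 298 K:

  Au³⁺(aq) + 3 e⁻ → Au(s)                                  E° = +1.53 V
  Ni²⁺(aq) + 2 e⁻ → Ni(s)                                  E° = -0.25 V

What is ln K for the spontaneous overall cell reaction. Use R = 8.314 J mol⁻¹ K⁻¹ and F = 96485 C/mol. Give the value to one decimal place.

Cathode: Au³⁺/Au; anode: Ni²⁺/Ni. E°cell = (+1.53) − (-0.25) = +1.78 V, with n = 6.
ΔG° = −nFE° = −RT ln K, so ln K = nFE°/(RT) = (6)(96485)(+1.78) / ((8.314)(298)) = 415.915.

415.9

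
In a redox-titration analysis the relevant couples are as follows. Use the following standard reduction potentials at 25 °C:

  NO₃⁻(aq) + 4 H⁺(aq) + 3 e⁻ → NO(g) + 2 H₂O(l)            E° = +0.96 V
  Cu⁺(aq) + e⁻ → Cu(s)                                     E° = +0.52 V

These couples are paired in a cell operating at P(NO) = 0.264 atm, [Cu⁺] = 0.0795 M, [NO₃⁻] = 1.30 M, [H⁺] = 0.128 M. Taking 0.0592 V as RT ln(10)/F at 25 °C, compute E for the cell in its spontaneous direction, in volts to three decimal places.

NO₃⁻/NO is the cathode (higher E°), Cu⁺/Cu the anode: E°cell = +0.96 − (+0.52) = +0.44 V, n = 3.
Overall: NO₃⁻(aq) + 4 H⁺(aq) + 3 Cu(s) → NO(g) + 2 H₂O(l) + 3 Cu⁺(aq)
Q = P(NO)·[Cu⁺]^3 / ([NO₃⁻]·[H⁺]^4); log Q = -0.420.
E = E° − (0.0592/n) log Q = +0.44 − (0.0592/3)(-0.420) = +0.448 V.

+0.448 V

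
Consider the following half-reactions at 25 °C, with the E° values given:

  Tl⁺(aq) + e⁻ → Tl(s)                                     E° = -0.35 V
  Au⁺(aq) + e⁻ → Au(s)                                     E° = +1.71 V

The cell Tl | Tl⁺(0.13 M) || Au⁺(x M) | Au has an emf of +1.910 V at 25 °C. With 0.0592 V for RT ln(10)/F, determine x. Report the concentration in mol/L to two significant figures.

0.00038 M

Au⁺/Au is the cathode, Tl⁺/Tl the anode: E°cell = +2.06 V, n = 1.
Overall reaction: Au⁺(aq) + Tl(s) → Au(s) + Tl⁺(aq); Q = [Tl⁺]^1/[Au⁺]^1.
From E = E° − (0.0592/n) log Q: log Q = (E° − E)·n/0.0592 = (+2.06 − (+1.910))·1/0.0592 = 2.5338.
So 1·log[Au⁺] = 1·log(0.13) − log Q = -0.8861 − (2.5338) = -3.4199; [Au⁺] = 10^(-3.4199) ≈ 0.00038 M.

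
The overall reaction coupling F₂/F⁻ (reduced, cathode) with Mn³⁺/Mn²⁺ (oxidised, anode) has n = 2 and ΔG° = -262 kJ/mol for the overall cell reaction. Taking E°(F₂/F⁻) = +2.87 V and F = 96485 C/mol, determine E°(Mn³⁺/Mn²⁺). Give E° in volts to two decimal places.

+1.51 V

E°cell = −ΔG°/(nF) = −(-262×10³)/((2)(96485)) = +1.358 V.
Since F₂/F⁻ is the cathode and Mn³⁺/Mn²⁺ the anode, E°cell = E°(F₂/F⁻) − E°(Mn³⁺/Mn²⁺).
So E°(Mn³⁺/Mn²⁺) = E°(F₂/F⁻) − E°cell = (+2.87) − (+1.358) = +1.51 V.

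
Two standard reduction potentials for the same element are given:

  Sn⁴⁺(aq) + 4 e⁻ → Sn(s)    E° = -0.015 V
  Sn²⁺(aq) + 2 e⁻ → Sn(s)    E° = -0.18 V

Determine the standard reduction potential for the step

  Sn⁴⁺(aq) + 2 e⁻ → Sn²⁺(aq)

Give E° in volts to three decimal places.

Sequential free energies add, so n₃E°₃ = n₁E°₁ + n₂E°₂.
With n₃ = 4, and the known step contributing 2×(-0.18) V, the unknown satisfies 2·E° = 4×(-0.015) − 2×(-0.18) = +0.300.
E° = +0.300 / 2 = +0.150 V.

+0.150 V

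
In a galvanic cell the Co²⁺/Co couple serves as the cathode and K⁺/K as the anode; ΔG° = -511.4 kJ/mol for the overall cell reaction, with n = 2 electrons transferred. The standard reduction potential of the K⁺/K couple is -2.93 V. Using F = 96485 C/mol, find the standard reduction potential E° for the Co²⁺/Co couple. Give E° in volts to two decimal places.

-0.28 V

E°cell = −ΔG°/(nF) = −(-511.4×10³)/((2)(96485)) = +2.650 V.
Since Co²⁺/Co is the cathode and K⁺/K the anode, E°cell = E°(Co²⁺/Co) − E°(K⁺/K).
So E°(Co²⁺/Co) = E°cell + E°(K⁺/K) = +2.650 + (-2.93) = -0.28 V.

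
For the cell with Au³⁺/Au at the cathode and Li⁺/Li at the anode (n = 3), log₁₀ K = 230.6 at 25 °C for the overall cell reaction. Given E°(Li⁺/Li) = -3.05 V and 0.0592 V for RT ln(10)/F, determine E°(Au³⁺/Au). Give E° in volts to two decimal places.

+1.50 V

E°cell = (0.0592/n)·log K = (0.0592/3)(230.6) = +4.551 V.
Since Au³⁺/Au is the cathode and Li⁺/Li the anode, E°cell = E°(Au³⁺/Au) − E°(Li⁺/Li).
So E°(Au³⁺/Au) = E°cell + E°(Li⁺/Li) = +4.551 + (-3.05) = +1.50 V.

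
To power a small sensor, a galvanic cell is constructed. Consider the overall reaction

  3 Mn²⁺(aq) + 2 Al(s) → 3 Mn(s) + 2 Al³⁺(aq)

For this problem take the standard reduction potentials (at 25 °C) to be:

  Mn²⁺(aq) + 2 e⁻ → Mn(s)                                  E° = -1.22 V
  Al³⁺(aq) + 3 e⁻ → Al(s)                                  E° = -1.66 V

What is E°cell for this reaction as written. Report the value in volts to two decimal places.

The Mn²⁺/Mn couple has the higher reduction potential, so it is the cathode; Al³⁺/Al is oxidised at the anode.
E°cell = E°(cathode) − E°(anode) = (-1.22) − (-1.66) = +0.44 V.
Since E°cell > 0, the reaction is spontaneous under standard conditions.

+0.44 V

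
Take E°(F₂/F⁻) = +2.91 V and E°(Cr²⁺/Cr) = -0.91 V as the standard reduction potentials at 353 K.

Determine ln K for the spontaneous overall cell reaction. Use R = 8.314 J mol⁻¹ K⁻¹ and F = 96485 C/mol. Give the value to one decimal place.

Cathode: F₂/F⁻; anode: Cr²⁺/Cr. E°cell = (+2.91) − (-0.91) = +3.82 V, with n = 2.
ΔG° = −nFE° = −RT ln K, so ln K = nFE°/(RT) = (2)(96485)(+3.82) / ((8.314)(353)) = 251.170.

251.2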